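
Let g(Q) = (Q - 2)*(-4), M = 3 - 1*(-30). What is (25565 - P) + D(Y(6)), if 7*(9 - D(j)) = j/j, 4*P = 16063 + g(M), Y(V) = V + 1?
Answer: 604495/28 ≈ 21589.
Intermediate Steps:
M = 33 (M = 3 + 30 = 33)
g(Q) = 8 - 4*Q (g(Q) = (-2 + Q)*(-4) = 8 - 4*Q)
Y(V) = 1 + V
P = 15939/4 (P = (16063 + (8 - 4*33))/4 = (16063 + (8 - 132))/4 = (16063 - 124)/4 = (¼)*15939 = 15939/4 ≈ 3984.8)
D(j) = 62/7 (D(j) = 9 - j/(7*j) = 9 - ⅐*1 = 9 - ⅐ = 62/7)
(25565 - P) + D(Y(6)) = (25565 - 1*15939/4) + 62/7 = (25565 - 15939/4) + 62/7 = 86321/4 + 62/7 = 604495/28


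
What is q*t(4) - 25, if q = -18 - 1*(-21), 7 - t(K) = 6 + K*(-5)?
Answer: 38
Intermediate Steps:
t(K) = 1 + 5*K (t(K) = 7 - (6 + K*(-5)) = 7 - (6 - 5*K) = 7 + (-6 + 5*K) = 1 + 5*K)
q = 3 (q = -18 + 21 = 3)
q*t(4) - 25 = 3*(1 + 5*4) - 25 = 3*(1 + 20) - 25 = 3*21 - 25 = 63 - 25 = 38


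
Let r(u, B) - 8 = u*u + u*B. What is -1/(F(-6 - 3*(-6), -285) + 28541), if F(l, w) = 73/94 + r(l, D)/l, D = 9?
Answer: -282/8054891 ≈ -3.5010e-5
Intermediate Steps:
r(u, B) = 8 + u² + B*u (r(u, B) = 8 + (u*u + u*B) = 8 + (u² + B*u) = 8 + u² + B*u)
F(l, w) = 73/94 + (8 + l² + 9*l)/l
-1/(F(-6 - 3*(-6), -285) + 28541) = -1/((919/94 + (-6 - 3*(-6)) + 8/(-6 - 3*(-6))) + 28541) = -1/((919/94 + (-6 + 18) + 8/(-6 + 18)) + 28541) = -1/((919/94 + 12 + 8/12) + 28541) = -1/((919/94 + 12 + 8*(1/12)) + 28541) = -1/((919/94 + 12 + ⅔) + 28541) = -1/(6329/282 + 28541) = -1/8054891/282 = -1*282/8054891 = -282/8054891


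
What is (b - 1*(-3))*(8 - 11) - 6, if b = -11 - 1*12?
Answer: 54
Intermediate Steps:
b = -23 (b = -11 - 12 = -23)
(b - 1*(-3))*(8 - 11) - 6 = (-23 - 1*(-3))*(8 - 11) - 6 = (-23 + 3)*(-3) - 6 = -20*(-3) - 6 = 60 - 6 = 54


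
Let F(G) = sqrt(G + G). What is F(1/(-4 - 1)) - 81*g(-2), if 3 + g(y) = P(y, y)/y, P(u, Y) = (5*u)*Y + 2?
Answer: 1134 + I*sqrt(10)/5 ≈ 1134.0 + 0.63246*I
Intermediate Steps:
P(u, Y) = 2 + 5*Y*u (P(u, Y) = 5*Y*u + 2 = 2 + 5*Y*u)
g(y) = -3 + (2 + 5*y**2)/y (g(y) = -3 + (2 + 5*y*y)/y = -3 + (2 + 5*y**2)/y)
F(G) = sqrt(2)*sqrt(G) (F(G) = sqrt(2*G) = sqrt(2)*sqrt(G))
F(1/(-4 - 1)) - 81*g(-2) = sqrt(2)*sqrt(1/(-4 - 1)) - 81*(-3 + 2/(-2) + 5*(-2)) = sqrt(2)*sqrt(1/(-5)) - 81*(-3 + 2*(-1/2) - 10) = sqrt(2)*sqrt(-1/5) - 81*(-3 - 1 - 10) = sqrt(2)*(I*sqrt(5)/5) - 81*(-14) = I*sqrt(10)/5 + 1134 = 1134 + I*sqrt(10)/5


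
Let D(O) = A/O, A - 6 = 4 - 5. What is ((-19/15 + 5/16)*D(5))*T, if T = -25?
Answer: 1145/48 ≈ 23.854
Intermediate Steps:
A = 5 (A = 6 + (4 - 5) = 6 - 1 = 5)
D(O) = 5/O
((-19/15 + 5/16)*D(5))*T = ((-19/15 + 5/16)*(5/5))*(-25) = ((-19*1/15 + 5*(1/16))*(5*(1/5)))*(-25) = ((-19/15 + 5/16)*1)*(-25) = -229/240*1*(-25) = -229/240*(-25) = 1145/48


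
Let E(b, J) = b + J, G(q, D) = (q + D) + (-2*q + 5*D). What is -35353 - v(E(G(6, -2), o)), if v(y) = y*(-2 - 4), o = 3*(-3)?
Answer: -35515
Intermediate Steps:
o = -9
G(q, D) = -q + 6*D (G(q, D) = (D + q) + (-2*q + 5*D) = -q + 6*D)
E(b, J) = J + b
v(y) = -6*y (v(y) = y*(-6) = -6*y)
-35353 - v(E(G(6, -2), o)) = -35353 - (-6)*(-9 + (-1*6 + 6*(-2))) = -35353 - (-6)*(-9 + (-6 - 12)) = -35353 - (-6)*(-9 - 18) = -35353 - (-6)*(-27) = -35353 - 1*162 = -35353 - 162 = -35515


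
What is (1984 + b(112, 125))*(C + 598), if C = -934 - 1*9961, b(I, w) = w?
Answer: -21716373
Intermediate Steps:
C = -10895 (C = -934 - 9961 = -10895)
(1984 + b(112, 125))*(C + 598) = (1984 + 125)*(-10895 + 598) = 2109*(-10297) = -21716373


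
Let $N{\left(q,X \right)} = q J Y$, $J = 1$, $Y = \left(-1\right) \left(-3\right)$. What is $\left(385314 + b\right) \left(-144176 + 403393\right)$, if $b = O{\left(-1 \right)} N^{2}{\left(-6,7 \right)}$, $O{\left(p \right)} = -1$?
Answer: $99795952830$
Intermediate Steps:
$Y = 3$
$N{\left(q,X \right)} = 3 q$ ($N{\left(q,X \right)} = q 1 \cdot 3 = q 3 = 3 q$)
$b = -324$ ($b = - \left(3 \left(-6\right)\right)^{2} = - \left(-18\right)^{2} = \left(-1\right) 324 = -324$)
$\left(385314 + b\right) \left(-144176 + 403393\right) = \left(385314 - 324\right) \left(-144176 + 403393\right) = 384990 \cdot 259217 = 99795952830$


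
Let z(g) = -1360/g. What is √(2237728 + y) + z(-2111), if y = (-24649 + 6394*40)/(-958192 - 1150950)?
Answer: 1360/2111 + √9954487712655598630/2109142 ≈ 1496.5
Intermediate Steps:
y = -231111/2109142 (y = (-24649 + 255760)/(-2109142) = 231111*(-1/2109142) = -231111/2109142 ≈ -0.10958)
√(2237728 + y) + z(-2111) = √(2237728 - 231111/2109142) - 1360/(-2111) = √(4719685878265/2109142) - 1360*(-1/2111) = √9954487712655598630/2109142 + 1360/2111 = 1360/2111 + √9954487712655598630/2109142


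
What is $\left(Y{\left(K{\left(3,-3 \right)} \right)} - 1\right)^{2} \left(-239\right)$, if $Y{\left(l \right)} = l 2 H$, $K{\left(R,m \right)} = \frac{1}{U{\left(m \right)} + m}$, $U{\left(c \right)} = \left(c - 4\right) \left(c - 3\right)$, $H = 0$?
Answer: $-239$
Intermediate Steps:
$U{\left(c \right)} = \left(-4 + c\right) \left(-3 + c\right)$
$K{\left(R,m \right)} = \frac{1}{12 + m^{2} - 6 m}$ ($K{\left(R,m \right)} = \frac{1}{\left(12 + m^{2} - 7 m\right) + m} = \frac{1}{12 + m^{2} - 6 m}$)
$Y{\left(l \right)} = 0$ ($Y{\left(l \right)} = l 2 \cdot 0 = 2 l 0 = 0$)
$\left(Y{\left(K{\left(3,-3 \right)} \right)} - 1\right)^{2} \left(-239\right) = \left(0 - 1\right)^{2} \left(-239\right) = \left(-1\right)^{2} \left(-239\right) = 1 \left(-239\right) = -239$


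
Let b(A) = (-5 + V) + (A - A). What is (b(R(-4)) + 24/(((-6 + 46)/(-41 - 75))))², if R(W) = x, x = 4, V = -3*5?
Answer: 200704/25 ≈ 8028.2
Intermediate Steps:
V = -15
R(W) = 4
b(A) = -20 (b(A) = (-5 - 15) + (A - A) = -20 + 0 = -20)
(b(R(-4)) + 24/(((-6 + 46)/(-41 - 75))))² = (-20 + 24/(((-6 + 46)/(-41 - 75))))² = (-20 + 24/((40/(-116))))² = (-20 + 24/((40*(-1/116))))² = (-20 + 24/(-10/29))² = (-20 + 24*(-29/10))² = (-20 - 348/5)² = (-448/5)² = 200704/25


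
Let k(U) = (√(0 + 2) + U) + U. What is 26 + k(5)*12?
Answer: 146 + 12*√2 ≈ 162.97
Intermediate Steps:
k(U) = √2 + 2*U (k(U) = (√2 + U) + U = (U + √2) + U = √2 + 2*U)
26 + k(5)*12 = 26 + (√2 + 2*5)*12 = 26 + (√2 + 10)*12 = 26 + (10 + √2)*12 = 26 + (120 + 12*√2) = 146 + 12*√2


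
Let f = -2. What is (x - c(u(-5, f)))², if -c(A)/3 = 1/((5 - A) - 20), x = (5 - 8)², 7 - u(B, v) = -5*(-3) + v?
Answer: 676/9 ≈ 75.111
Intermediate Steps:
u(B, v) = -8 - v (u(B, v) = 7 - (-5*(-3) + v) = 7 - (15 + v) = 7 + (-15 - v) = -8 - v)
x = 9 (x = (-3)² = 9)
c(A) = -3/(-15 - A) (c(A) = -3/((5 - A) - 20) = -3/(-15 - A))
(x - c(u(-5, f)))² = (9 - 3/(15 + (-8 - 1*(-2))))² = (9 - 3/(15 + (-8 + 2)))² = (9 - 3/(15 - 6))² = (9 - 3/9)² = (9 - 1*⅓)² = (9 - ⅓)² = (26/3)² = 676/9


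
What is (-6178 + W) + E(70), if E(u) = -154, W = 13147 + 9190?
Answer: 16005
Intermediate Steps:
W = 22337
(-6178 + W) + E(70) = (-6178 + 22337) - 154 = 16159 - 154 = 16005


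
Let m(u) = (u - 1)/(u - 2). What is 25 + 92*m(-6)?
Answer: 211/2 ≈ 105.50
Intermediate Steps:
m(u) = (-1 + u)/(-2 + u)
25 + 92*m(-6) = 25 + 92*((-1 - 6)/(-2 - 6)) = 25 + 92*(-7/(-8)) = 25 + 92*(-1/8*(-7)) = 25 + 92*(7/8) = 25 + 161/2 = 211/2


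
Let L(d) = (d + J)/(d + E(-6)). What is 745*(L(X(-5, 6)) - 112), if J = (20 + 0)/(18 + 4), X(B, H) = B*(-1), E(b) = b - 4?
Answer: -927525/11 ≈ -84321.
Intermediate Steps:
E(b) = -4 + b
X(B, H) = -B
J = 10/11 (J = 20/22 = 20*(1/22) = 10/11 ≈ 0.90909)
L(d) = (10/11 + d)/(-10 + d) (L(d) = (d + 10/11)/(d + (-4 - 6)) = (10/11 + d)/(d - 10) = (10/11 + d)/(-10 + d))
745*(L(X(-5, 6)) - 112) = 745*((10/11 - 1*(-5))/(-10 - 1*(-5)) - 112) = 745*((10/11 + 5)/(-10 + 5) - 112) = 745*((65/11)/(-5) - 112) = 745*(-1/5*65/11 - 112) = 745*(-13/11 - 112) = 745*(-1245/11) = -927525/11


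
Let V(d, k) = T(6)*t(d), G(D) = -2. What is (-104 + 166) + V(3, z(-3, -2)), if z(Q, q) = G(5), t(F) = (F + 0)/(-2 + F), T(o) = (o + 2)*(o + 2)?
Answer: 254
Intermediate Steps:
T(o) = (2 + o)² (T(o) = (2 + o)*(2 + o) = (2 + o)²)
t(F) = F/(-2 + F)
z(Q, q) = -2
V(d, k) = 64*d/(-2 + d) (V(d, k) = (2 + 6)²*(d/(-2 + d)) = 8²*(d/(-2 + d)) = 64*(d/(-2 + d)) = 64*d/(-2 + d))
(-104 + 166) + V(3, z(-3, -2)) = (-104 + 166) + 64*3/(-2 + 3) = 62 + 64*3/1 = 62 + 64*3*1 = 62 + 192 = 254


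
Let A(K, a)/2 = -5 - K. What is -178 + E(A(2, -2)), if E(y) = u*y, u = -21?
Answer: 116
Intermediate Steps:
A(K, a) = -10 - 2*K (A(K, a) = 2*(-5 - K) = -10 - 2*K)
E(y) = -21*y
-178 + E(A(2, -2)) = -178 - 21*(-10 - 2*2) = -178 - 21*(-10 - 4) = -178 - 21*(-14) = -178 + 294 = 116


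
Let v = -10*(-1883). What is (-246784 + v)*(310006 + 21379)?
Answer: -75540536290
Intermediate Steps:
v = 18830
(-246784 + v)*(310006 + 21379) = (-246784 + 18830)*(310006 + 21379) = -227954*331385 = -75540536290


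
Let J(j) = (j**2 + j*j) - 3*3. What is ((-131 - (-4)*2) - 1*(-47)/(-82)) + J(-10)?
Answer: 5529/82 ≈ 67.427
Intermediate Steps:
J(j) = -9 + 2*j**2 (J(j) = (j**2 + j**2) - 9 = 2*j**2 - 9 = -9 + 2*j**2)
((-131 - (-4)*2) - 1*(-47)/(-82)) + J(-10) = ((-131 - (-4)*2) - 1*(-47)/(-82)) + (-9 + 2*(-10)**2) = ((-131 - 1*(-8)) + 47*(-1/82)) + (-9 + 2*100) = ((-131 + 8) - 47/82) + (-9 + 200) = (-123 - 47/82) + 191 = -10133/82 + 191 = 5529/82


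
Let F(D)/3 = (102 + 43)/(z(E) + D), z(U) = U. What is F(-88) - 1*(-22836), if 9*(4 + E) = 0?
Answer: 2100477/92 ≈ 22831.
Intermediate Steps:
E = -4 (E = -4 + (⅑)*0 = -4 + 0 = -4)
F(D) = 435/(-4 + D) (F(D) = 3*((102 + 43)/(-4 + D)) = 3*(145/(-4 + D)) = 435/(-4 + D))
F(-88) - 1*(-22836) = 435/(-4 - 88) - 1*(-22836) = 435/(-92) + 22836 = 435*(-1/92) + 22836 = -435/92 + 22836 = 2100477/92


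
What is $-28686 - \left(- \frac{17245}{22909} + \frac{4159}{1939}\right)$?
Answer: $- \frac{1274309766462}{44420551} \approx -28687.0$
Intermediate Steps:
$-28686 - \left(- \frac{17245}{22909} + \frac{4159}{1939}\right) = -28686 - \frac{61840476}{44420551} = - \frac{1274309766462}{44420551}$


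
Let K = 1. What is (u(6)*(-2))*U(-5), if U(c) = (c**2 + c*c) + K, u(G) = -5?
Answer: 510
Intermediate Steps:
U(c) = 1 + 2*c**2 (U(c) = (c**2 + c*c) + 1 = (c**2 + c**2) + 1 = 2*c**2 + 1 = 1 + 2*c**2)
(u(6)*(-2))*U(-5) = (-5*(-2))*(1 + 2*(-5)**2) = 10*(1 + 2*25) = 10*(1 + 50) = 10*51 = 510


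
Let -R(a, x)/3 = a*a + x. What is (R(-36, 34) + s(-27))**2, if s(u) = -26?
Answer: 16128256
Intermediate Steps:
R(a, x) = -3*x - 3*a**2 (R(a, x) = -3*(a*a + x) = -3*(a**2 + x) = -3*(x + a**2) = -3*x - 3*a**2)
(R(-36, 34) + s(-27))**2 = ((-3*34 - 3*(-36)**2) - 26)**2 = ((-102 - 3*1296) - 26)**2 = ((-102 - 3888) - 26)**2 = (-3990 - 26)**2 = (-4016)**2 = 16128256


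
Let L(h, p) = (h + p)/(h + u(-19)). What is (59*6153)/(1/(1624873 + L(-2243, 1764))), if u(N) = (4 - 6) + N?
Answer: 1335472126462677/2264 ≈ 5.8987e+11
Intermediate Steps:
u(N) = -2 + N
L(h, p) = (h + p)/(-21 + h) (L(h, p) = (h + p)/(h + (-2 - 19)) = (h + p)/(h - 21) = (h + p)/(-21 + h))
(59*6153)/(1/(1624873 + L(-2243, 1764))) = (59*6153)/(1/(1624873 + (-2243 + 1764)/(-21 - 2243))) = 363027/(1/(1624873 - 479/(-2264))) = 363027/(1/(1624873 - 1/2264*(-479))) = 363027/(1/(1624873 + 479/2264)) = 363027/(1/(3678712951/2264)) = 363027/(2264/3678712951) = 363027*(3678712951/2264) = 1335472126462677/2264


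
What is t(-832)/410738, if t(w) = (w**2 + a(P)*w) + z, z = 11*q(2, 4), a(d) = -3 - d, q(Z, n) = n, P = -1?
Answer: 346966/205369 ≈ 1.6895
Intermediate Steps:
z = 44 (z = 11*4 = 44)
t(w) = 44 + w**2 - 2*w (t(w) = (w**2 + (-3 - 1*(-1))*w) + 44 = (w**2 + (-3 + 1)*w) + 44 = (w**2 - 2*w) + 44 = 44 + w**2 - 2*w)
t(-832)/410738 = (44 + (-832)**2 - 2*(-832))/410738 = (44 + 692224 + 1664)*(1/410738) = 693932*(1/410738) = 346966/205369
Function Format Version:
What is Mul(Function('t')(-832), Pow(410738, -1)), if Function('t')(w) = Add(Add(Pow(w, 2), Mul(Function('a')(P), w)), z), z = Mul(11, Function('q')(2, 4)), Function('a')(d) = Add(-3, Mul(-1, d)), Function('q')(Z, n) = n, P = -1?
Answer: Rational(346966, 205369) ≈ 1.6895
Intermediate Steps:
z = 44 (z = Mul(11, 4) = 44)
Function('t')(w) = Add(44, Pow(w, 2), Mul(-2, w)) (Function('t')(w) = Add(Add(Pow(w, 2), Mul(Add(-3, Mul(-1, -1)), w)), 44) = Add(Add(Pow(w, 2), Mul(Add(-3, 1), w)), 44) = Add(Add(Pow(w, 2), Mul(-2, w)), 44) = Add(44, Pow(w, 2), Mul(-2, w)))
Mul(Function('t')(-832), Pow(410738, -1)) = Mul(Add(44, Pow(-832, 2), Mul(-2, -832)), Pow(410738, -1)) = Mul(Add(44, 692224, 1664), Rational(1, 410738)) = Mul(693932, Rational(1, 410738)) = Rational(346966, 205369)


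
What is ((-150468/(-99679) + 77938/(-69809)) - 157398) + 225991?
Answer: 477306529734133/6958491311 ≈ 68593.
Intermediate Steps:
((-150468/(-99679) + 77938/(-69809)) - 157398) + 225991 = ((-150468*(-1/99679) + 77938*(-1/69809)) - 157398) + 225991 = ((150468/99679 - 77938/69809) - 157398) + 225991 = (2735238710/6958491311 - 157398) + 225991 = -1095249880130068/6958491311 + 225991 = 477306529734133/6958491311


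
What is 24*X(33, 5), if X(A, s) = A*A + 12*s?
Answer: 27576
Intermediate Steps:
X(A, s) = A² + 12*s
24*X(33, 5) = 24*(33² + 12*5) = 24*(1089 + 60) = 24*1149 = 27576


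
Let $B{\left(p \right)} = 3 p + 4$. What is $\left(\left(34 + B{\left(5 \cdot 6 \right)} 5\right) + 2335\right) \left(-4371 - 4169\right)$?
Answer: $-24245060$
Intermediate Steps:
$B{\left(p \right)} = 4 + 3 p$
$\left(\left(34 + B{\left(5 \cdot 6 \right)} 5\right) + 2335\right) \left(-4371 - 4169\right) = \left(\left(34 + \left(4 + 3 \cdot 5 \cdot 6\right) 5\right) + 2335\right) \left(-4371 - 4169\right) = \left(\left(34 + \left(4 + 3 \cdot 30\right) 5\right) + 2335\right) \left(-8540\right) = \left(\left(34 + \left(4 + 90\right) 5\right) + 2335\right) \left(-8540\right) = \left(\left(34 + 94 \cdot 5\right) + 2335\right) \left(-8540\right) = \left(\left(34 + 470\right) + 2335\right) \left(-8540\right) = \left(504 + 2335\right) \left(-8540\right) = 2839 \left(-8540\right) = -24245060$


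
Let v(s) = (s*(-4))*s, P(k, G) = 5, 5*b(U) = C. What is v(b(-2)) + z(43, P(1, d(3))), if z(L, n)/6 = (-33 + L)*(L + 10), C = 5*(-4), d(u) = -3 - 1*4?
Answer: 3116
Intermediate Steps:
d(u) = -7 (d(u) = -3 - 4 = -7)
C = -20
b(U) = -4 (b(U) = (⅕)*(-20) = -4)
v(s) = -4*s² (v(s) = (-4*s)*s = -4*s²)
z(L, n) = 6*(-33 + L)*(10 + L) (z(L, n) = 6*((-33 + L)*(L + 10)) = 6*((-33 + L)*(10 + L)) = 6*(-33 + L)*(10 + L))
v(b(-2)) + z(43, P(1, d(3))) = -4*(-4)² + (-1980 - 138*43 + 6*43²) = -4*16 + (-1980 - 5934 + 6*1849) = -64 + (-1980 - 5934 + 11094) = -64 + 3180 = 3116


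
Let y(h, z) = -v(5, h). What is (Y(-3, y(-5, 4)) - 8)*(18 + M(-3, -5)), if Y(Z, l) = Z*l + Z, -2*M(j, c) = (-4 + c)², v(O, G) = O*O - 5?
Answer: -2205/2 ≈ -1102.5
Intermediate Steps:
v(O, G) = -5 + O² (v(O, G) = O² - 5 = -5 + O²)
M(j, c) = -(-4 + c)²/2
y(h, z) = -20 (y(h, z) = -(-5 + 5²) = -(-5 + 25) = -1*20 = -20)
Y(Z, l) = Z + Z*l
(Y(-3, y(-5, 4)) - 8)*(18 + M(-3, -5)) = (-3*(1 - 20) - 8)*(18 - (-4 - 5)²/2) = (-3*(-19) - 8)*(18 - ½*(-9)²) = (57 - 8)*(18 - ½*81) = 49*(18 - 81/2) = 49*(-45/2) = -2205/2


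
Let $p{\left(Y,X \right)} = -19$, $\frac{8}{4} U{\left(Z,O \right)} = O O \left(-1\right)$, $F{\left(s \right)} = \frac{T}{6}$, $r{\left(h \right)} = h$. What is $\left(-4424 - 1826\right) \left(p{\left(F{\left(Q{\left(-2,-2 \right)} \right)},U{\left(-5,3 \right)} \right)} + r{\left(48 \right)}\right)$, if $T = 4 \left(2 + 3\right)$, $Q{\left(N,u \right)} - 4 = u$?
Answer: $-181250$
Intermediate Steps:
$Q{\left(N,u \right)} = 4 + u$
$T = 20$ ($T = 4 \cdot 5 = 20$)
$F{\left(s \right)} = \frac{10}{3}$ ($F{\left(s \right)} = \frac{20}{6} = 20 \cdot \frac{1}{6} = \frac{10}{3}$)
$U{\left(Z,O \right)} = - \frac{O^{2}}{2}$ ($U{\left(Z,O \right)} = \frac{O O \left(-1\right)}{2} = \frac{O^{2} \left(-1\right)}{2} = \frac{\left(-1\right) O^{2}}{2} = - \frac{O^{2}}{2}$)
$\left(-4424 - 1826\right) \left(p{\left(F{\left(Q{\left(-2,-2 \right)} \right)},U{\left(-5,3 \right)} \right)} + r{\left(48 \right)}\right) = \left(-4424 - 1826\right) \left(-19 + 48\right) = \left(-6250\right) 29 = -181250$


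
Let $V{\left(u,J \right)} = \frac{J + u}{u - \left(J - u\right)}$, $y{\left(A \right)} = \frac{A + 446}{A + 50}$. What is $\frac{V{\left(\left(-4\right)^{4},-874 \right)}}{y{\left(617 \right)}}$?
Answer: $- \frac{68701}{245553} \approx -0.27978$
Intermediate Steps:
$y{\left(A \right)} = \frac{446 + A}{50 + A}$
$V{\left(u,J \right)} = \frac{J + u}{- J + 2 u}$
$\frac{V{\left(\left(-4\right)^{4},-874 \right)}}{y{\left(617 \right)}} = \frac{\frac{1}{\left(-1\right) \left(-874\right) + 2 \left(-4\right)^{4}} \left(-874 + \left(-4\right)^{4}\right)}{\frac{1}{50 + 617} \left(446 + 617\right)} = \frac{\frac{1}{874 + 2 \cdot 256} \left(-874 + 256\right)}{\frac{1}{667} \cdot 1063} = \frac{\frac{1}{874 + 512} \left(-618\right)}{\frac{1}{667} \cdot 1063} = \frac{\frac{1}{1386} \left(-618\right)}{\frac{1063}{667}} = \frac{1}{1386} \left(-618\right) \frac{667}{1063} = \left(- \frac{103}{231}\right) \frac{667}{1063} = - \frac{68701}{245553}$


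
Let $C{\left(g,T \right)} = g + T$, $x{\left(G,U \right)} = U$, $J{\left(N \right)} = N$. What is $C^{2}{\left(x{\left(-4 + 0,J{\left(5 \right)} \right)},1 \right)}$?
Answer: $36$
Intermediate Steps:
$C{\left(g,T \right)} = T + g$
$C^{2}{\left(x{\left(-4 + 0,J{\left(5 \right)} \right)},1 \right)} = \left(1 + 5\right)^{2} = 6^{2} = 36$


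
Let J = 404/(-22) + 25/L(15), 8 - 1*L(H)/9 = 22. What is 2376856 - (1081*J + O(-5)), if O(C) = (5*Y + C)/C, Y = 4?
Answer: 3322137461/1386 ≈ 2.3969e+6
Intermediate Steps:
L(H) = -126 (L(H) = 72 - 9*22 = 72 - 198 = -126)
O(C) = (20 + C)/C (O(C) = (5*4 + C)/C = (20 + C)/C)
J = -25727/1386 (J = 404/(-22) + 25/(-126) = 404*(-1/22) + 25*(-1/126) = -202/11 - 25/126 = -25727/1386 ≈ -18.562)
2376856 - (1081*J + O(-5)) = 2376856 - (1081*(-25727/1386) + (20 - 5)/(-5)) = 2376856 - (-27810887/1386 - ⅕*15) = 2376856 - (-27810887/1386 - 3) = 2376856 - 1*(-27815045/1386) = 2376856 + 27815045/1386 = 3322137461/1386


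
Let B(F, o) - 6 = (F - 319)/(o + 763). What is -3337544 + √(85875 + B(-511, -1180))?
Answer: -3337544 + √14934107319/417 ≈ -3.3373e+6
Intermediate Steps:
B(F, o) = 6 + (-319 + F)/(763 + o) (B(F, o) = 6 + (F - 319)/(o + 763) = 6 + (-319 + F)/(763 + o))
-3337544 + √(85875 + B(-511, -1180)) = -3337544 + √(85875 + (4259 - 511 + 6*(-1180))/(763 - 1180)) = -3337544 + √(85875 + (4259 - 511 - 7080)/(-417)) = -3337544 + √(85875 - 1/417*(-3332)) = -3337544 + √(85875 + 3332/417) = -3337544 + √(35813207/417) = -3337544 + √14934107319/417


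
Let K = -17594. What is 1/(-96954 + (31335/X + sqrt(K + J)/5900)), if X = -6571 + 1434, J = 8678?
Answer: -7422239479542167500/719661081148974985862867 - 77846868550*I*sqrt(2229)/2158983243446924957588601 ≈ -1.0314e-5 - 1.7023e-12*I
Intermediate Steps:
X = -5137
1/(-96954 + (31335/X + sqrt(K + J)/5900)) = 1/(-96954 + (31335/(-5137) + sqrt(-17594 + 8678)/5900)) = 1/(-96954 + (31335*(-1/5137) + sqrt(-8916)*(1/5900))) = 1/(-96954 + (-31335/5137 + (2*I*sqrt(2229))*(1/5900))) = 1/(-96954 + (-31335/5137 + I*sqrt(2229)/2950)) = 1/(-498084033/5137 + I*sqrt(2229)/2950)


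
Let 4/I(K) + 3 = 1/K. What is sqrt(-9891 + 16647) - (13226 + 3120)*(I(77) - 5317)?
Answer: 9997360714/115 + 2*sqrt(1689) ≈ 8.6934e+7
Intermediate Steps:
I(K) = 4/(-3 + 1/K)
sqrt(-9891 + 16647) - (13226 + 3120)*(I(77) - 5317) = sqrt(-9891 + 16647) - (13226 + 3120)*(-4*77/(-1 + 3*77) - 5317) = sqrt(6756) - 16346*(-4*77/(-1 + 231) - 5317) = 2*sqrt(1689) - 16346*(-4*77/230 - 5317) = 2*sqrt(1689) - 16346*(-4*77*1/230 - 5317) = 2*sqrt(1689) - 16346*(-154/115 - 5317) = 2*sqrt(1689) - 16346*(-611609)/115 = 2*sqrt(1689) - 1*(-9997360714/115) = 2*sqrt(1689) + 9997360714/115 = 9997360714/115 + 2*sqrt(1689)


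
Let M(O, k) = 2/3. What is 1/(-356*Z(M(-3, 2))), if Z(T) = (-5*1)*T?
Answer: 3/3560 ≈ 0.00084270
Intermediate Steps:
M(O, k) = ⅔ (M(O, k) = 2*(⅓) = ⅔)
Z(T) = -5*T
1/(-356*Z(M(-3, 2))) = 1/(-(-1780)*2/3) = 1/(-356*(-10/3)) = 1/(3560/3) = 3/3560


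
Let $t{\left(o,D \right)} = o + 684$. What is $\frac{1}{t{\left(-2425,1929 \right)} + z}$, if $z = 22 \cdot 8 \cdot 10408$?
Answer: $\frac{1}{1830067} \approx 5.4643 \cdot 10^{-7}$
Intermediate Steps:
$z = 1831808$ ($z = 176 \cdot 10408 = 1831808$)
$t{\left(o,D \right)} = 684 + o$
$\frac{1}{t{\left(-2425,1929 \right)} + z} = \frac{1}{\left(684 - 2425\right) + 1831808} = \frac{1}{-1741 + 1831808} = \frac{1}{1830067}$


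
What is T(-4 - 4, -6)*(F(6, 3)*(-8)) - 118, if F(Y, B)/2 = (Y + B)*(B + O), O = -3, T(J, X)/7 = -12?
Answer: -118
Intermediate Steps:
T(J, X) = -84 (T(J, X) = 7*(-12) = -84)
F(Y, B) = 2*(-3 + B)*(B + Y) (F(Y, B) = 2*((Y + B)*(B - 3)) = 2*((B + Y)*(-3 + B)) = 2*((-3 + B)*(B + Y)) = 2*(-3 + B)*(B + Y))
T(-4 - 4, -6)*(F(6, 3)*(-8)) - 118 = -84*(-6*3 - 6*6 + 2*3² + 2*3*6)*(-8) - 118 = -84*(-18 - 36 + 2*9 + 36)*(-8) - 118 = -84*(-18 - 36 + 18 + 36)*(-8) - 118 = -0*(-8) - 118 = -84*0 - 118 = 0 - 118 = -118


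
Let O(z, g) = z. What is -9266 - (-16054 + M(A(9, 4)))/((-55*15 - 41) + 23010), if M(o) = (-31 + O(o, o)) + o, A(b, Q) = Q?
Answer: -205170227/22144 ≈ -9265.3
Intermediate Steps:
M(o) = -31 + 2*o (M(o) = (-31 + o) + o = -31 + 2*o)
-9266 - (-16054 + M(A(9, 4)))/((-55*15 - 41) + 23010) = -9266 - (-16054 + (-31 + 2*4))/((-55*15 - 41) + 23010) = -9266 - (-16054 + (-31 + 8))/((-825 - 41) + 23010) = -9266 - (-16054 - 23)/(-866 + 23010) = -9266 - (-16077)/22144 = -9266 - 1*(-16077/22144) = -9266 + 16077/22144 = -205170227/22144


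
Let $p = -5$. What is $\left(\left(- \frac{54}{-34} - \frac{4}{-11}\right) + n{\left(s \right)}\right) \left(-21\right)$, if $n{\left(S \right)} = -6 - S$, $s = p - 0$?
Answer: $- \frac{3738}{187} \approx -19.989$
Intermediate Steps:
$s = -5$ ($s = -5 - 0 = -5 + 0 = -5$)
$\left(\left(- \frac{54}{-34} - \frac{4}{-11}\right) + n{\left(s \right)}\right) \left(-21\right) = \left(\left(- \frac{54}{-34} - \frac{4}{-11}\right) - 1\right) \left(-21\right) = \left(\left(\left(-54\right) \left(- \frac{1}{34}\right) - - \frac{4}{11}\right) + \left(-6 + 5\right)\right) \left(-21\right) = \left(\left(\frac{27}{17} + \frac{4}{11}\right) - 1\right) \left(-21\right) = \left(\frac{365}{187} - 1\right) \left(-21\right) = \frac{178}{187} \left(-21\right) = - \frac{3738}{187}$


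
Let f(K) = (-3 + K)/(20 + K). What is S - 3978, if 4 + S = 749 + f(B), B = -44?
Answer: -77545/24 ≈ -3231.0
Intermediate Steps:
f(K) = (-3 + K)/(20 + K)
S = 17927/24 (S = -4 + (749 + (-3 - 44)/(20 - 44)) = -4 + (749 - 47/(-24)) = -4 + (749 - 1/24*(-47)) = -4 + (749 + 47/24) = -4 + 18023/24 = 17927/24 ≈ 746.96)
S - 3978 = 17927/24 - 3978 = -77545/24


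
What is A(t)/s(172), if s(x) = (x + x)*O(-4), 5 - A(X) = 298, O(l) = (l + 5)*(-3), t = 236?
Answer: 293/1032 ≈ 0.28391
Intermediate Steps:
O(l) = -15 - 3*l (O(l) = (5 + l)*(-3) = -15 - 3*l)
A(X) = -293 (A(X) = 5 - 1*298 = 5 - 298 = -293)
s(x) = -6*x (s(x) = (x + x)*(-15 - 3*(-4)) = (2*x)*(-15 + 12) = (2*x)*(-3) = -6*x)
A(t)/s(172) = -293/((-6*172)) = -293/(-1032) = -293*(-1/1032) = 293/1032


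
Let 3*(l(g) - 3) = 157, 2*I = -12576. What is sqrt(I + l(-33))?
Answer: I*sqrt(56094)/3 ≈ 78.947*I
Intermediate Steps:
I = -6288 (I = (1/2)*(-12576) = -6288)
l(g) = 166/3 (l(g) = 3 + (1/3)*157 = 3 + 157/3 = 166/3)
sqrt(I + l(-33)) = sqrt(-6288 + 166/3) = sqrt(-18698/3) = I*sqrt(56094)/3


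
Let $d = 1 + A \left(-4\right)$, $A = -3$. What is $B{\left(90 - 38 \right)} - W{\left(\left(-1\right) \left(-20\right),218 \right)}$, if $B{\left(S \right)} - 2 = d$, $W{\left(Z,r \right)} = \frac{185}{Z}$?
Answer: $\frac{23}{4} \approx 5.75$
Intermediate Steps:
$d = 13$ ($d = 1 - -12 = 1 + 12 = 13$)
$B{\left(S \right)} = 15$ ($B{\left(S \right)} = 2 + 13 = 15$)
$B{\left(90 - 38 \right)} - W{\left(\left(-1\right) \left(-20\right),218 \right)} = 15 - \frac{185}{\left(-1\right) \left(-20\right)} = 15 - \frac{185}{20} = 15 - 185 \cdot \frac{1}{20} = 15 - \frac{37}{4} = \frac{23}{4}$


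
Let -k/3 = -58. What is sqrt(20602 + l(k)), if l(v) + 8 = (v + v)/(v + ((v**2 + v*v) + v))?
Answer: 3*sqrt(2803073)/35 ≈ 143.51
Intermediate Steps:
k = 174 (k = -3*(-58) = 174)
l(v) = -8 + 2*v/(2*v + 2*v**2) (l(v) = -8 + (v + v)/(v + ((v**2 + v*v) + v)) = -8 + (2*v)/(v + ((v**2 + v**2) + v)) = -8 + (2*v)/(v + (2*v**2 + v)) = -8 + (2*v)/(v + (v + 2*v**2)) = -8 + (2*v)/(2*v + 2*v**2) = -8 + 2*v/(2*v + 2*v**2))
sqrt(20602 + l(k)) = sqrt(20602 + (-7 - 8*174)/(1 + 174)) = sqrt(20602 + (-7 - 1392)/175) = sqrt(20602 + (1/175)*(-1399)) = sqrt(20602 - 1399/175) = sqrt(3603951/175) = 3*sqrt(2803073)/35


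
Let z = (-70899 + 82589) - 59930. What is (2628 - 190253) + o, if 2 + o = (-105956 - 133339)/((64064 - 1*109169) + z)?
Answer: -166798124/889 ≈ -1.8762e+5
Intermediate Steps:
z = -48240 (z = 11690 - 59930 = -48240)
o = 501/889 (o = -2 + (-105956 - 133339)/((64064 - 1*109169) - 48240) = -2 - 239295/((64064 - 109169) - 48240) = -2 - 239295/(-45105 - 48240) = -2 - 239295/(-93345) = -2 - 239295*(-1/93345) = -2 + 2279/889 = 501/889 ≈ 0.56355)
(2628 - 190253) + o = (2628 - 190253) + 501/889 = -187625 + 501/889 = -166798124/889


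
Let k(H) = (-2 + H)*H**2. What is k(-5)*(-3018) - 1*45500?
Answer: 482650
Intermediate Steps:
k(H) = H**2*(-2 + H)
k(-5)*(-3018) - 1*45500 = ((-5)**2*(-2 - 5))*(-3018) - 1*45500 = (25*(-7))*(-3018) - 45500 = -175*(-3018) - 45500 = 528150 - 45500 = 482650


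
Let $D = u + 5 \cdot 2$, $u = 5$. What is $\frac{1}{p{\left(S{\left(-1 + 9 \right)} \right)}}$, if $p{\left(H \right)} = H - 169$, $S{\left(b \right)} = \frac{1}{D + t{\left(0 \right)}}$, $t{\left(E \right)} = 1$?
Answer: $- \frac{16}{2703} \approx -0.0059194$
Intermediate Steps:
$D = 15$ ($D = 5 + 5 \cdot 2 = 5 + 10 = 15$)
$S{\left(b \right)} = \frac{1}{16}$ ($S{\left(b \right)} = \frac{1}{15 + 1} = \frac{1}{16}$)
$p{\left(H \right)} = -169 + H$
$\frac{1}{p{\left(S{\left(-1 + 9 \right)} \right)}} = \frac{1}{-169 + \frac{1}{16}} = \frac{1}{- \frac{2703}{16}} = - \frac{16}{2703}$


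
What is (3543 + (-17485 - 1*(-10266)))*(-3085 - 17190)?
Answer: 74530900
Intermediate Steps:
(3543 + (-17485 - 1*(-10266)))*(-3085 - 17190) = (3543 + (-17485 + 10266))*(-20275) = (3543 - 7219)*(-20275) = -3676*(-20275) = 74530900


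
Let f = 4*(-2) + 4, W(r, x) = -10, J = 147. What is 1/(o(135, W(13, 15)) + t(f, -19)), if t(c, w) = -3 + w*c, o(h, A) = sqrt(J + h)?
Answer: 73/5047 - sqrt(282)/5047 ≈ 0.011137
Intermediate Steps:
o(h, A) = sqrt(147 + h)
f = -4 (f = -8 + 4 = -4)
t(c, w) = -3 + c*w
1/(o(135, W(13, 15)) + t(f, -19)) = 1/(sqrt(147 + 135) + (-3 - 4*(-19))) = 1/(sqrt(282) + (-3 + 76)) = 1/(sqrt(282) + 73) = 1/(73 + sqrt(282))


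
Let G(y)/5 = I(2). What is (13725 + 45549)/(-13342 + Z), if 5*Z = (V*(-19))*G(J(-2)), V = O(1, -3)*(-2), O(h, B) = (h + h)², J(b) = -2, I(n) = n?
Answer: -9879/2173 ≈ -4.5462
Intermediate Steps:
G(y) = 10 (G(y) = 5*2 = 10)
O(h, B) = 4*h² (O(h, B) = (2*h)² = 4*h²)
V = -8 (V = (4*1²)*(-2) = (4*1)*(-2) = 4*(-2) = -8)
Z = 304 (Z = (-8*(-19)*10)/5 = (152*10)/5 = (⅕)*1520 = 304)
(13725 + 45549)/(-13342 + Z) = (13725 + 45549)/(-13342 + 304) = 59274/(-13038) = 59274*(-1/13038) = -9879/2173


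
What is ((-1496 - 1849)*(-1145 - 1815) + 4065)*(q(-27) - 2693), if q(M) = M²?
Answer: -19453940460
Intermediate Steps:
((-1496 - 1849)*(-1145 - 1815) + 4065)*(q(-27) - 2693) = ((-1496 - 1849)*(-1145 - 1815) + 4065)*((-27)² - 2693) = (-3345*(-2960) + 4065)*(729 - 2693) = (9901200 + 4065)*(-1964) = 9905265*(-1964) = -19453940460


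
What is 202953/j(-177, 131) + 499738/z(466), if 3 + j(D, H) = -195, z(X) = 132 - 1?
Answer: 24120427/8646 ≈ 2789.8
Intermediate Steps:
z(X) = 131
j(D, H) = -198 (j(D, H) = -3 - 195 = -198)
202953/j(-177, 131) + 499738/z(466) = 202953/(-198) + 499738/131 = 202953*(-1/198) + 499738*(1/131) = -67651/66 + 499738/131 = 24120427/8646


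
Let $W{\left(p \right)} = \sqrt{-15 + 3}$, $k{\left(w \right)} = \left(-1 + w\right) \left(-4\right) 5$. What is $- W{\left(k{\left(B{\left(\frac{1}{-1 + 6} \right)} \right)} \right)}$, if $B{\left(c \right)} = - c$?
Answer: $- 2 i \sqrt{3} \approx - 3.4641 i$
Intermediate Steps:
$k{\left(w \right)} = 20 - 20 w$ ($k{\left(w \right)} = \left(4 - 4 w\right) 5 = 20 - 20 w$)
$W{\left(p \right)} = 2 i \sqrt{3}$ ($W{\left(p \right)} = \sqrt{-12} = 2 i \sqrt{3}$)
$- W{\left(k{\left(B{\left(\frac{1}{-1 + 6} \right)} \right)} \right)} = - 2 i \sqrt{3}$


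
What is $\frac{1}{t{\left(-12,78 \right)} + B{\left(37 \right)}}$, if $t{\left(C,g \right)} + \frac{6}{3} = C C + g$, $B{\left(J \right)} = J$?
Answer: $\frac{1}{257} \approx 0.0038911$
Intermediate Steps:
$t{\left(C,g \right)} = -2 + g + C^{2}$ ($t{\left(C,g \right)} = -2 + \left(C C + g\right) = -2 + \left(C^{2} + g\right) = -2 + \left(g + C^{2}\right) = -2 + g + C^{2}$)
$\frac{1}{t{\left(-12,78 \right)} + B{\left(37 \right)}} = \frac{1}{\left(-2 + 78 + \left(-12\right)^{2}\right) + 37} = \frac{1}{\left(-2 + 78 + 144\right) + 37} = \frac{1}{220 + 37} = \frac{1}{257}$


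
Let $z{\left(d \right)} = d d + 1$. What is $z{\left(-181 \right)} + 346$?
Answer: $33108$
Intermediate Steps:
$z{\left(d \right)} = 1 + d^{2}$ ($z{\left(d \right)} = d^{2} + 1 = 1 + d^{2}$)
$z{\left(-181 \right)} + 346 = \left(1 + \left(-181\right)^{2}\right) + 346 = \left(1 + 32761\right) + 346 = 32762 + 346 = 33108$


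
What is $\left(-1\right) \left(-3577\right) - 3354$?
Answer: $223$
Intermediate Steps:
$\left(-1\right) \left(-3577\right) - 3354 = 3577 - 3354 = 223$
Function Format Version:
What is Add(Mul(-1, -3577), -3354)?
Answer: 223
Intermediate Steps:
Add(Mul(-1, -3577), -3354) = Add(3577, -3354) = 223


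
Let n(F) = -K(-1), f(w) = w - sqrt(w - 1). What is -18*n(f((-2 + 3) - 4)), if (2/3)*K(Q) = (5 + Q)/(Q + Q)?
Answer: -54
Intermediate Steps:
K(Q) = 3*(5 + Q)/(4*Q) (K(Q) = 3*((5 + Q)/(Q + Q))/2 = 3*((5 + Q)/((2*Q)))/2 = 3*((5 + Q)*(1/(2*Q)))/2 = 3*((5 + Q)/(2*Q))/2 = 3*(5 + Q)/(4*Q))
f(w) = w - sqrt(-1 + w)
n(F) = 3 (n(F) = -3*(5 - 1)/(4*(-1)) = -3*(-1)*4/4 = -1*(-3) = 3)
-18*n(f((-2 + 3) - 4)) = -18*3 = -54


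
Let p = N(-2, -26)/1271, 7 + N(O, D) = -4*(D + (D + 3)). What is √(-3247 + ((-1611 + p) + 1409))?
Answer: I*√5571415790/1271 ≈ 58.727*I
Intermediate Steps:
N(O, D) = -19 - 8*D (N(O, D) = -7 - 4*(D + (D + 3)) = -7 - 4*(D + (3 + D)) = -7 - 4*(3 + 2*D) = -7 + (-12 - 8*D) = -19 - 8*D)
p = 189/1271 (p = (-19 - 8*(-26))/1271 = (-19 + 208)*(1/1271) = 189*(1/1271) = 189/1271 ≈ 0.14870)
√(-3247 + ((-1611 + p) + 1409)) = √(-3247 + ((-1611 + 189/1271) + 1409)) = √(-3247 + (-2047392/1271 + 1409)) = √(-3247 - 256553/1271) = √(-4383490/1271) = I*√5571415790/1271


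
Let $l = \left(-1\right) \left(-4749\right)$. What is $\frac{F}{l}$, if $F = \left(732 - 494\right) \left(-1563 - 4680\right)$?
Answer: $- \frac{495278}{1583} \approx -312.87$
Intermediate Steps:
$F = -1485834$ ($F = 238 \left(-6243\right) = -1485834$)
$l = 4749$
$\frac{F}{l} = - \frac{1485834}{4749} = \left(-1485834\right) \frac{1}{4749} = - \frac{495278}{1583}$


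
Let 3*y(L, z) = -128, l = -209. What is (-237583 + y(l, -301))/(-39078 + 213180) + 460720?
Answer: 240636107443/522306 ≈ 4.6072e+5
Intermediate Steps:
y(L, z) = -128/3 (y(L, z) = (1/3)*(-128) = -128/3)
(-237583 + y(l, -301))/(-39078 + 213180) + 460720 = (-237583 - 128/3)/(-39078 + 213180) + 460720 = -712877/3/174102 + 460720 = -712877/3*1/174102 + 460720 = -712877/522306 + 460720 = 240636107443/522306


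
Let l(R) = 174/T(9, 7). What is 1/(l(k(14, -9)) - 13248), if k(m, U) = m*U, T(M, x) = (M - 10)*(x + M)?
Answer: -8/106071 ≈ -7.5421e-5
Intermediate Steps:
T(M, x) = (-10 + M)*(M + x)
k(m, U) = U*m
l(R) = -87/8 (l(R) = 174/(9² - 10*9 - 10*7 + 9*7) = 174/(81 - 90 - 70 + 63) = 174/(-16) = 174*(-1/16) = -87/8)
1/(l(k(14, -9)) - 13248) = 1/(-87/8 - 13248) = 1/(-106071/8) = -8/106071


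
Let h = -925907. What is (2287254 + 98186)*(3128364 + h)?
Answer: 5253829026080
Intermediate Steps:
(2287254 + 98186)*(3128364 + h) = (2287254 + 98186)*(3128364 - 925907) = 2385440*2202457 = 5253829026080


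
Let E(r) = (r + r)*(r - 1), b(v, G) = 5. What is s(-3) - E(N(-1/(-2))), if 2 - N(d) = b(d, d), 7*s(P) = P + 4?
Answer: -167/7 ≈ -23.857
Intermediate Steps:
s(P) = 4/7 + P/7 (s(P) = (P + 4)/7 = (4 + P)/7 = 4/7 + P/7)
N(d) = -3 (N(d) = 2 - 1*5 = 2 - 5 = -3)
E(r) = 2*r*(-1 + r) (E(r) = (2*r)*(-1 + r) = 2*r*(-1 + r))
s(-3) - E(N(-1/(-2))) = (4/7 + (⅐)*(-3)) - 2*(-3)*(-1 - 3) = (4/7 - 3/7) - 2*(-3)*(-4) = ⅐ - 1*24 = ⅐ - 24 = -167/7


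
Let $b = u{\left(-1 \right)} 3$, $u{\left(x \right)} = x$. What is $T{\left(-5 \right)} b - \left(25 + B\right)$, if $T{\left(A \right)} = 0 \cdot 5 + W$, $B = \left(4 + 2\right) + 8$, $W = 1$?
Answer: $-42$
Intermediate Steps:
$B = 14$ ($B = 6 + 8 = 14$)
$b = -3$ ($b = \left(-1\right) 3 = -3$)
$T{\left(A \right)} = 1$ ($T{\left(A \right)} = 0 \cdot 5 + 1 = 0 + 1 = 1$)
$T{\left(-5 \right)} b - \left(25 + B\right) = 1 \left(-3\right) - 39 = -3 - 39 = -42$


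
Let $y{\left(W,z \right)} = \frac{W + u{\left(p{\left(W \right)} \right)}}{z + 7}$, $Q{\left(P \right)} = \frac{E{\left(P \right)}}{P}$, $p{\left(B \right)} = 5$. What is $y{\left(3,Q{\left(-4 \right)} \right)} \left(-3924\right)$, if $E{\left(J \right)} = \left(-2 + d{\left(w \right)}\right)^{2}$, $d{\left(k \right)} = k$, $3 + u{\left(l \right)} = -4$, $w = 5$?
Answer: $\frac{62784}{19} \approx 3304.4$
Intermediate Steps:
$u{\left(l \right)} = -7$ ($u{\left(l \right)} = -3 - 4 = -7$)
$E{\left(J \right)} = 9$ ($E{\left(J \right)} = \left(-2 + 5\right)^{2} = 3^{2} = 9$)
$Q{\left(P \right)} = \frac{9}{P}$
$y{\left(W,z \right)} = \frac{-7 + W}{7 + z}$ ($y{\left(W,z \right)} = \frac{W - 7}{z + 7} = \frac{-7 + W}{7 + z}$)
$y{\left(3,Q{\left(-4 \right)} \right)} \left(-3924\right) = \frac{-7 + 3}{7 + \frac{9}{-4}} \left(-3924\right) = \frac{1}{7 + 9 \left(- \frac{1}{4}\right)} \left(-4\right) \left(-3924\right) = \frac{1}{7 - \frac{9}{4}} \left(-4\right) \left(-3924\right) = \frac{1}{\frac{19}{4}} \left(-4\right) \left(-3924\right) = \frac{4}{19} \left(-4\right) \left(-3924\right) = \left(- \frac{16}{19}\right) \left(-3924\right) = \frac{62784}{19}$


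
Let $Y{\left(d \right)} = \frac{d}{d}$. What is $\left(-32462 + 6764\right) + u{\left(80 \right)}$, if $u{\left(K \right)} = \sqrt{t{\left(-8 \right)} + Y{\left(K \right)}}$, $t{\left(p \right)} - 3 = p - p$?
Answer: $-25696$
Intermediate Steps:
$Y{\left(d \right)} = 1$
$t{\left(p \right)} = 3$ ($t{\left(p \right)} = 3 + \left(p - p\right) = 3 + 0 = 3$)
$u{\left(K \right)} = 2$ ($u{\left(K \right)} = \sqrt{3 + 1} = \sqrt{4} = 2$)
$\left(-32462 + 6764\right) + u{\left(80 \right)} = \left(-32462 + 6764\right) + 2 = -25698 + 2 = -25696$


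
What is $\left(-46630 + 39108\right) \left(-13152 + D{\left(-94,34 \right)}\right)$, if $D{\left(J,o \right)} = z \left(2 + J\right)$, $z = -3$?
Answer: $96853272$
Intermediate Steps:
$D{\left(J,o \right)} = -6 - 3 J$ ($D{\left(J,o \right)} = - 3 \left(2 + J\right) = -6 - 3 J$)
$\left(-46630 + 39108\right) \left(-13152 + D{\left(-94,34 \right)}\right) = \left(-46630 + 39108\right) \left(-13152 - -276\right) = - 7522 \left(-13152 + \left(-6 + 282\right)\right) = - 7522 \left(-13152 + 276\right) = \left(-7522\right) \left(-12876\right) = 96853272$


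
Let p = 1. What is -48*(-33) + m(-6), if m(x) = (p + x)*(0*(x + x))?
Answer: 1584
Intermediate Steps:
m(x) = 0 (m(x) = (1 + x)*(0*(x + x)) = (1 + x)*(0*(2*x)) = (1 + x)*0 = 0)
-48*(-33) + m(-6) = -48*(-33) + 0 = 1584 + 0 = 1584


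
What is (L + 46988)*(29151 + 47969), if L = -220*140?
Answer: 1248418560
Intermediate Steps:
L = -30800
(L + 46988)*(29151 + 47969) = (-30800 + 46988)*(29151 + 47969) = 16188*77120 = 1248418560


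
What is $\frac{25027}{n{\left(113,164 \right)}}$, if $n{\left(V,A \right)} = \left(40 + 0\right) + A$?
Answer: $\frac{25027}{204} \approx 122.68$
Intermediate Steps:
$n{\left(V,A \right)} = 40 + A$
$\frac{25027}{n{\left(113,164 \right)}} = \frac{25027}{40 + 164} = \frac{25027}{204}$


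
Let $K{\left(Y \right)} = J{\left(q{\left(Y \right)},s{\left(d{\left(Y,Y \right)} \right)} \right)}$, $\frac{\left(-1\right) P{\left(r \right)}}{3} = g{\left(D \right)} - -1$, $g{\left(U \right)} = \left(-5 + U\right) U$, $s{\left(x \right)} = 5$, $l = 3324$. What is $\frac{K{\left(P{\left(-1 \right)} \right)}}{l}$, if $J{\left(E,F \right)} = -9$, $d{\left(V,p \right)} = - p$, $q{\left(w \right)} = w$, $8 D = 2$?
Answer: $- \frac{3}{1108} \approx -0.0027076$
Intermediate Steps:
$D = \frac{1}{4}$ ($D = \frac{1}{8} \cdot 2 = \frac{1}{4} \approx 0.25$)
$g{\left(U \right)} = U \left(-5 + U\right)$
$P{\left(r \right)} = \frac{9}{16}$ ($P{\left(r \right)} = - 3 \left(\frac{-5 + \frac{1}{4}}{4} - -1\right) = - 3 \left(\frac{1}{4} \left(- \frac{19}{4}\right) + 1\right) = - 3 \left(- \frac{19}{16} + 1\right) = \left(-3\right) \left(- \frac{3}{16}\right) = \frac{9}{16}$)
$K{\left(Y \right)} = -9$
$\frac{K{\left(P{\left(-1 \right)} \right)}}{l} = - \frac{9}{3324} = \left(-9\right) \frac{1}{3324} = - \frac{3}{1108}$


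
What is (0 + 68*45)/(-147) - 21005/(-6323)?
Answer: -5420215/309827 ≈ -17.494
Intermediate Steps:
(0 + 68*45)/(-147) - 21005/(-6323) = (0 + 3060)*(-1/147) - 21005*(-1/6323) = 3060*(-1/147) + 21005/6323 = -1020/49 + 21005/6323 = -5420215/309827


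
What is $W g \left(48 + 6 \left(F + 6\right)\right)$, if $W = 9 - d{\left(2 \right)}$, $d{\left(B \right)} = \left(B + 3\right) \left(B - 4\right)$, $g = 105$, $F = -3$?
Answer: $131670$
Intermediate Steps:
$d{\left(B \right)} = \left(-4 + B\right) \left(3 + B\right)$ ($d{\left(B \right)} = \left(3 + B\right) \left(-4 + B\right) = \left(-4 + B\right) \left(3 + B\right)$)
$W = 19$ ($W = 9 - \left(-12 + 2^{2} - 2\right) = 9 - \left(-12 + 4 - 2\right) = 9 - -10 = 9 + 10 = 19$)
$W g \left(48 + 6 \left(F + 6\right)\right) = 19 \cdot 105 \left(48 + 6 \left(-3 + 6\right)\right) = 19 \cdot 105 \left(48 + 6 \cdot 3\right) = 19 \cdot 105 \left(48 + 18\right) = 19 \cdot 105 \cdot 66 = 19 \cdot 6930 = 131670$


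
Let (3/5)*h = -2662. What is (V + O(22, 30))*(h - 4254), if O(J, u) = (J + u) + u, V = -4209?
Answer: 107599144/3 ≈ 3.5866e+7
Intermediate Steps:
O(J, u) = J + 2*u
h = -13310/3 (h = (5/3)*(-2662) = -13310/3 ≈ -4436.7)
(V + O(22, 30))*(h - 4254) = (-4209 + (22 + 2*30))*(-13310/3 - 4254) = (-4209 + (22 + 60))*(-26072/3) = (-4209 + 82)*(-26072/3) = -4127*(-26072/3) = 107599144/3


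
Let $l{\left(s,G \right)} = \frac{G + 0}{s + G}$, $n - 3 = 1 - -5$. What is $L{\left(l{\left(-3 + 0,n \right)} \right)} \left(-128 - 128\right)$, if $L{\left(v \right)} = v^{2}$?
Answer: $-576$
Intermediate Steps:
$n = 9$ ($n = 3 + \left(1 - -5\right) = 3 + \left(1 + 5\right) = 3 + 6 = 9$)
$l{\left(s,G \right)} = \frac{G}{G + s}$
$L{\left(l{\left(-3 + 0,n \right)} \right)} \left(-128 - 128\right) = \left(\frac{9}{9 + \left(-3 + 0\right)}\right)^{2} \left(-128 - 128\right) = \left(\frac{9}{9 - 3}\right)^{2} \left(-256\right) = \left(\frac{9}{6}\right)^{2} \left(-256\right) = \left(9 \cdot \frac{1}{6}\right)^{2} \left(-256\right) = \left(\frac{3}{2}\right)^{2} \left(-256\right) = \frac{9}{4} \left(-256\right) = -576$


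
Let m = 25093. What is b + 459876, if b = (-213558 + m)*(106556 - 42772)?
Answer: -12020591684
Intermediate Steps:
b = -12021051560 (b = (-213558 + 25093)*(106556 - 42772) = -188465*63784 = -12021051560)
b + 459876 = -12021051560 + 459876 = -12020591684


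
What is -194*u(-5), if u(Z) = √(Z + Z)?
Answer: -194*I*√10 ≈ -613.48*I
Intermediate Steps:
u(Z) = √2*√Z (u(Z) = √(2*Z) = √2*√Z)
-194*u(-5) = -194*√2*√(-5) = -194*√2*I*√5 = -194*I*√10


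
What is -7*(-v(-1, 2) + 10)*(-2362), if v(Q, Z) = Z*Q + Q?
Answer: 214942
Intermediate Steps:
v(Q, Z) = Q + Q*Z (v(Q, Z) = Q*Z + Q = Q + Q*Z)
-7*(-v(-1, 2) + 10)*(-2362) = -7*(-(-1)*(1 + 2) + 10)*(-2362) = -7*(-(-1)*3 + 10)*(-2362) = -7*(-1*(-3) + 10)*(-2362) = -7*(3 + 10)*(-2362) = -7*13*(-2362) = -91*(-2362) = 214942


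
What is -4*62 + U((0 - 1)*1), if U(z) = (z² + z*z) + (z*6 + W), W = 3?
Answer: -249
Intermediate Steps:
U(z) = 3 + 2*z² + 6*z (U(z) = (z² + z*z) + (z*6 + 3) = (z² + z²) + (6*z + 3) = 2*z² + (3 + 6*z) = 3 + 2*z² + 6*z)
-4*62 + U((0 - 1)*1) = -4*62 + (3 + 2*((0 - 1)*1)² + 6*((0 - 1)*1)) = -248 + (3 + 2*(-1*1)² + 6*(-1*1)) = -248 + (3 + 2*(-1)² + 6*(-1)) = -248 + (3 + 2*1 - 6) = -248 + (3 + 2 - 6) = -248 - 1 = -249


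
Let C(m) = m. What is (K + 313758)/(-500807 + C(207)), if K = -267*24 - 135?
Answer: -61443/100120 ≈ -0.61369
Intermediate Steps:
K = -6543 (K = -6408 - 135 = -6543)
(K + 313758)/(-500807 + C(207)) = (-6543 + 313758)/(-500807 + 207) = 307215/(-500600) = 307215*(-1/500600) = -61443/100120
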